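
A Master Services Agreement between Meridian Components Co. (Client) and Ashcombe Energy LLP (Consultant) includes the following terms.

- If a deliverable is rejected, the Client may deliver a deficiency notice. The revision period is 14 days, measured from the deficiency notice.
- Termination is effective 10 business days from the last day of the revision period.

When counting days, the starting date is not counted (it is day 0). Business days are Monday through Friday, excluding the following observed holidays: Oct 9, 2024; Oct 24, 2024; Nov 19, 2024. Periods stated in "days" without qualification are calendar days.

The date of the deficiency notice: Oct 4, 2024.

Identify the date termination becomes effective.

The last day of the revision period: 14 calendar days after Oct 4, 2024 is Oct 18, 2024.
The date termination becomes effective: counting 10 business days from Friday, Oct 18, 2024 (Oct 21, Oct 22, Oct 23, Oct 25, Oct 28, Oct 29, Oct 30, Oct 31, Nov 1, Nov 4, skipping weekends and the listed holiday on Oct 24) reaches Monday, Nov 4, 2024.

Nov 4, 2024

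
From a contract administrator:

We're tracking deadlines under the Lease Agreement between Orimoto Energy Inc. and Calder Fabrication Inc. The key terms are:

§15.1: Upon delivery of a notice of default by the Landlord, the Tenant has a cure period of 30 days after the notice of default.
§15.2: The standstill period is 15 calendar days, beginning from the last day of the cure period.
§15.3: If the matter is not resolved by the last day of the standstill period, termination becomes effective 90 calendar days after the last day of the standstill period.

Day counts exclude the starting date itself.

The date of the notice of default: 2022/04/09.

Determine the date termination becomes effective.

Adding 30 calendar days to 2022/04/09 gives 2022/05/09, which is the last day of the cure period.
Adding 15 calendar days to 2022/05/09 gives 2022/05/24, which is the last day of the standstill period.
Adding 90 calendar days to 2022/05/24 gives 2022/08/22, which is the date termination becomes effective.

2022/08/22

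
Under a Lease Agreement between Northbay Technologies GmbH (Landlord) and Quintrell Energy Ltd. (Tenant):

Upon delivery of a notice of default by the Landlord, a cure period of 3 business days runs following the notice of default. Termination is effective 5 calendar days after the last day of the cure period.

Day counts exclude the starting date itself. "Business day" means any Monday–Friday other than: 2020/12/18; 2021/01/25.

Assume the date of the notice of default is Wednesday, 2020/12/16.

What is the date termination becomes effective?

2020/12/27

The last day of the cure period: 3 business days after Wednesday, 2020/12/16, skipping weekends and the listed holiday on Dec 18 — Dec 17, Dec 21, Dec 22 — lands on Tuesday, 2020/12/22.
The date termination becomes effective: 2020/12/22 + 5 days = 2020/12/27.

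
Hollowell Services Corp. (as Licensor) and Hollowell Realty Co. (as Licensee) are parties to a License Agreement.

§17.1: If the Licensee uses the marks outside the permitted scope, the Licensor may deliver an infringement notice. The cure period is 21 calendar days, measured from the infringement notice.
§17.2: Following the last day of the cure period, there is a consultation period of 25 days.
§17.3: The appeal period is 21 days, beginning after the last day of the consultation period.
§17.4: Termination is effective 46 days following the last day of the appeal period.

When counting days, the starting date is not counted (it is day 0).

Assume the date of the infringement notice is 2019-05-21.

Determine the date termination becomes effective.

2019-09-11

The last day of the cure period: 2019-05-21 + 21 days = 2019-06-11.
The last day of the consultation period: 25 calendar days after 2019-06-11 is 2019-07-06.
The last day of the appeal period: 2019-07-06 + 21 days = 2019-07-27.
Adding 46 calendar days to 2019-07-27 gives 2019-09-11, which is the date termination becomes effective.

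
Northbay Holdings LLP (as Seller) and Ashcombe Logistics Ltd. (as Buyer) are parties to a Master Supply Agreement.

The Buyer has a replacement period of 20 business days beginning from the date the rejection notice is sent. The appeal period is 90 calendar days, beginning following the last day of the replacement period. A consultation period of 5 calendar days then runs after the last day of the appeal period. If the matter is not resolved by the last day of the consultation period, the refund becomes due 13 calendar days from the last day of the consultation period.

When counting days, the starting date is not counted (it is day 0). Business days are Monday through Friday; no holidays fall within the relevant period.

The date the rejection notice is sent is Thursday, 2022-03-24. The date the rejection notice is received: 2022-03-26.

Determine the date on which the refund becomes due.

2022-08-07

The last day of the replacement period: counting 20 business days from Thursday, 2022-03-24 (Mar 25, Mar 28, Mar 29, Mar 30, …, Apr 19, Apr 20, Apr 21, skipping weekends) reaches Thursday, 2022-04-21.
The last day of the appeal period: 2022-04-21 + 90 days = 2022-07-20.
The last day of the consultation period: 5 calendar days after 2022-07-20 is 2022-07-25.
Adding 13 calendar days to 2022-07-25 gives 2022-08-07, which is the date on which the refund becomes due.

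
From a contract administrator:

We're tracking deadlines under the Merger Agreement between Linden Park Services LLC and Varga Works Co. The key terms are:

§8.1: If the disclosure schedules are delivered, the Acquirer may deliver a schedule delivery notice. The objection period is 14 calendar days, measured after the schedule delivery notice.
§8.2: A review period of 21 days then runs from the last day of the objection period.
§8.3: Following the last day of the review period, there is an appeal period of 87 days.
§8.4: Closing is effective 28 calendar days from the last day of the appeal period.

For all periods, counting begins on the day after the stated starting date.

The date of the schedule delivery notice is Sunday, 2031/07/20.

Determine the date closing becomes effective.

The last day of the objection period: 2031/07/20 + 14 days = 2031/08/03.
The last day of the review period: 21 calendar days after 2031/08/03 is 2031/08/24.
The last day of the appeal period: 87 calendar days after 2031/08/24 is 2031/11/19.
Adding 28 calendar days to 2031/11/19 gives 2031/12/17, which is the date closing becomes effective.

2031/12/17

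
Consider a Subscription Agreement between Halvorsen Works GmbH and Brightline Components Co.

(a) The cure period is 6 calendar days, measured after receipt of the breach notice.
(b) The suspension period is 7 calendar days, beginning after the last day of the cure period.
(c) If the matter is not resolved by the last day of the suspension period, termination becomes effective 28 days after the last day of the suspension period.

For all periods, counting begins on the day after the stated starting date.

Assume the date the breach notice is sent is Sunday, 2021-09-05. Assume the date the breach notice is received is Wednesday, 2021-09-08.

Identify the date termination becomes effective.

Adding 6 calendar days to 2021-09-08 gives 2021-09-14, which is the last day of the cure period.
The last day of the suspension period: 2021-09-14 + 7 days = 2021-09-21.
Adding 28 calendar days to 2021-09-21 gives 2021-10-19, which is the date termination becomes effective.

2021-10-19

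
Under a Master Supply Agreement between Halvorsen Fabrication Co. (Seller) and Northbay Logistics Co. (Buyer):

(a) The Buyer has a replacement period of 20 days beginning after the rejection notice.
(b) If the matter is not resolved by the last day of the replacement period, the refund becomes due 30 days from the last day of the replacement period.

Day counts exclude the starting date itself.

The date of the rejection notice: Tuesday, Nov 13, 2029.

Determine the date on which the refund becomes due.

Jan 2, 2030

Adding 20 calendar days to Nov 13, 2029 gives Dec 3, 2029, which is the last day of the replacement period.
The date on which the refund becomes due: 30 calendar days after Dec 3, 2029 is Jan 2, 2030.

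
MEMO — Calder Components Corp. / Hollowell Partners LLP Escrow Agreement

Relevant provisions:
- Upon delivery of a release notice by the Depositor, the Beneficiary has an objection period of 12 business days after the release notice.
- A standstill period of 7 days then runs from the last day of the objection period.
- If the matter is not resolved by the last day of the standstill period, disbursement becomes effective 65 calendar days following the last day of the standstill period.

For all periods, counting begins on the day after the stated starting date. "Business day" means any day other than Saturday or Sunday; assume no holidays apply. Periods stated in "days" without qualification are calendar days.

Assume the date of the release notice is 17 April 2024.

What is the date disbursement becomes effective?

From Wednesday, 17 April 2024, 12 business days (Apr 18, Apr 19, Apr 22, Apr 23, …, May 1, May 2, May 3, skipping weekends) brings us to Friday, 3 May 2024, which is the last day of the objection period.
Adding 7 calendar days to 3 May 2024 gives 10 May 2024, which is the last day of the standstill period.
The date disbursement becomes effective: 10 May 2024 + 65 days = 14 July 2024.

14 July 2024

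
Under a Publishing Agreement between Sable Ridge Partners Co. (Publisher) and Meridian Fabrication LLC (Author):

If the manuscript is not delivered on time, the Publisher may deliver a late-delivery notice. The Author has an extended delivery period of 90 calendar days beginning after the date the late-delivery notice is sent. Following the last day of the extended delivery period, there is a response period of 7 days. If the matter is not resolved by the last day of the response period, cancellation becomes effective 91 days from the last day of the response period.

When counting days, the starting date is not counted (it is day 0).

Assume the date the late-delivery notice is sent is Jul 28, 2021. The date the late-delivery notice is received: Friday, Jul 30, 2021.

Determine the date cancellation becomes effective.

Feb 1, 2022

The last day of the extended delivery period: Jul 28, 2021 + 90 days = Oct 26, 2021.
Adding 7 calendar days to Oct 26, 2021 gives Nov 2, 2021, which is the last day of the response period.
Adding 91 calendar days to Nov 2, 2021 gives Feb 1, 2022, which is the date cancellation becomes effective.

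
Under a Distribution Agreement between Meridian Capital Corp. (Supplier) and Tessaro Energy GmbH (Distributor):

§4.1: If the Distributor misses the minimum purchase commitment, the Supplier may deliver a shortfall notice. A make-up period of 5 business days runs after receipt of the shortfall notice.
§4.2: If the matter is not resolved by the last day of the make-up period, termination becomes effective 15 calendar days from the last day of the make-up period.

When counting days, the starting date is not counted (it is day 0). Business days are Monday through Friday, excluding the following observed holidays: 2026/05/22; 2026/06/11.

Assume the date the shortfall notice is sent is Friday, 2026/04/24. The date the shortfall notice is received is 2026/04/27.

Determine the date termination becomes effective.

From Monday, 2026/04/27, 5 business days (Apr 28, Apr 29, Apr 30, May 1, May 4, skipping weekends) brings us to Monday, 2026/05/04, which is the last day of the make-up period.
Adding 15 calendar days to 2026/05/04 gives 2026/05/19, which is the date termination becomes effective.

2026/05/19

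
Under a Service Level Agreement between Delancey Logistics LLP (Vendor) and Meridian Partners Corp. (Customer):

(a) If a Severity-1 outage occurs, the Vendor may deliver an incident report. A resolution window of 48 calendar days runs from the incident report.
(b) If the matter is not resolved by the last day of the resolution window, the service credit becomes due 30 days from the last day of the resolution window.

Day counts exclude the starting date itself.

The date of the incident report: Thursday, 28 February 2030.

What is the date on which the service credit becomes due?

17 May 2030

The last day of the resolution window: 48 calendar days after 28 February 2030 is 17 April 2030.
Adding 30 calendar days to 17 April 2030 gives 17 May 2030, which is the date on which the service credit becomes due.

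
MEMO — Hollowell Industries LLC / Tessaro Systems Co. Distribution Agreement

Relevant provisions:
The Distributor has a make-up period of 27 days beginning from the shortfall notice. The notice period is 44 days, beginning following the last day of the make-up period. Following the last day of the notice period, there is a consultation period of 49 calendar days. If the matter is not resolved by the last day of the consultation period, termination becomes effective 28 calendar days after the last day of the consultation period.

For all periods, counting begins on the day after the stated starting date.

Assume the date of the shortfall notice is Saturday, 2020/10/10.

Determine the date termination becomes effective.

2021/03/07

The last day of the make-up period: 27 calendar days after 2020/10/10 is 2020/11/06.
The last day of the notice period: 2020/11/06 + 44 days = 2020/12/20.
Adding 49 calendar days to 2020/12/20 gives 2021/02/07, which is the last day of the consultation period.
The date termination becomes effective: 28 calendar days after 2021/02/07 is 2021/03/07.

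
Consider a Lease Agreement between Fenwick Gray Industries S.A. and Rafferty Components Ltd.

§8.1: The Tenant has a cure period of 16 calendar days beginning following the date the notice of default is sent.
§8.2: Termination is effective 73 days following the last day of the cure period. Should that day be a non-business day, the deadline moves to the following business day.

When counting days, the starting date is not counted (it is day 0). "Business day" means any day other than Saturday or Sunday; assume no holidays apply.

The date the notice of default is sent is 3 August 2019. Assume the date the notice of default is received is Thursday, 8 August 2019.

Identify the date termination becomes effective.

The last day of the cure period: 3 August 2019 + 16 days = 19 August 2019.
The date termination becomes effective: 19 August 2019 + 73 days = 31 October 2019. 31 October 2019 is a Thursday, so no roll-forward applies.

31 October 2019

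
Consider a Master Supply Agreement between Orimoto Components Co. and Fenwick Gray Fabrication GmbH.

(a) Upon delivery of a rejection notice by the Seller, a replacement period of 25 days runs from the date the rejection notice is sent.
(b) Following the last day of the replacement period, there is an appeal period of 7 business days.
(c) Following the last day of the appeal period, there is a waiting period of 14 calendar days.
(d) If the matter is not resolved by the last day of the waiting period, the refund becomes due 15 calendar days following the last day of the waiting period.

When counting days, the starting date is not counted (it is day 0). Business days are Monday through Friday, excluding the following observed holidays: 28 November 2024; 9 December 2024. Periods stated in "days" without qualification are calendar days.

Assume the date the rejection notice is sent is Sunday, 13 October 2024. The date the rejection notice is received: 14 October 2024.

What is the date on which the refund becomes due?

The last day of the replacement period: 13 October 2024 + 25 days = 7 November 2024.
The last day of the appeal period: 7 business days after Thursday, 7 November 2024, skipping weekends — Nov 8, Nov 11, Nov 12, Nov 13, Nov 14, Nov 15, Nov 18 — lands on Monday, 18 November 2024.
The last day of the waiting period: 18 November 2024 + 14 days = 2 December 2024.
The date on which the refund becomes due: 15 calendar days after 2 December 2024 is 17 December 2024.

17 December 2024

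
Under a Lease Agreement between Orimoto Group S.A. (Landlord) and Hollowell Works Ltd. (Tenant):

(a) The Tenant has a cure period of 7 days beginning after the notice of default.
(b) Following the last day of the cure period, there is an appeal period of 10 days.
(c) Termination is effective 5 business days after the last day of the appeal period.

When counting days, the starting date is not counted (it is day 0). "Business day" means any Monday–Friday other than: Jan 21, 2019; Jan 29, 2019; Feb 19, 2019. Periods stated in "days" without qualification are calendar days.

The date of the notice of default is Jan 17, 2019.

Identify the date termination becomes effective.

Feb 8, 2019

The last day of the cure period: Jan 17, 2019 + 7 days = Jan 24, 2019.
Adding 10 calendar days to Jan 24, 2019 gives Feb 3, 2019, which is the last day of the appeal period.
The date termination becomes effective: 5 business days after Sunday, Feb 3, 2019, skipping weekends — Feb 4, Feb 5, Feb 6, Feb 7, Feb 8 — lands on Friday, Feb 8, 2019.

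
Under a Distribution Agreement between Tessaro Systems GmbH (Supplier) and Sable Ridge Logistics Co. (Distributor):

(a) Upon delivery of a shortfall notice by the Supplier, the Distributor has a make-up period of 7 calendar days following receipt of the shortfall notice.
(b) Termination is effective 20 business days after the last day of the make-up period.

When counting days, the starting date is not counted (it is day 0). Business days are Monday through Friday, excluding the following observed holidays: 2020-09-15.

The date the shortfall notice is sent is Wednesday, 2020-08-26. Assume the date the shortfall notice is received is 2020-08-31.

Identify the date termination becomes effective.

The last day of the make-up period: 2020-08-31 + 7 days = 2020-09-07.
The date termination becomes effective: 20 business days after Monday, 2020-09-07, skipping weekends and the listed holiday on Sep 15 — Sep 8, Sep 9, Sep 10, Sep 11, …, Oct 2, Oct 5, Oct 6 — lands on Tuesday, 2020-10-06.

2020-10-06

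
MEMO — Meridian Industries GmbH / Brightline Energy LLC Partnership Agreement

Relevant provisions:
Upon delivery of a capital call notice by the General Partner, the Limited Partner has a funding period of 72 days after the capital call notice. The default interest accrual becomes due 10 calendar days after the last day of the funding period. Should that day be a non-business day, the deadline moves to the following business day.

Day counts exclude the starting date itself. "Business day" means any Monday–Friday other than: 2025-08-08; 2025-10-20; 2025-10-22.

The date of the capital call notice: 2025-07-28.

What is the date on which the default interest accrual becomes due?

The last day of the funding period: 72 calendar days after 2025-07-28 is 2025-10-08.
The date on which the default interest accrual becomes due: 2025-10-08 + 10 days = 2025-10-18. That falls on a Saturday, so it rolls to the next business day, Tuesday, 2025-10-21.

2025-10-21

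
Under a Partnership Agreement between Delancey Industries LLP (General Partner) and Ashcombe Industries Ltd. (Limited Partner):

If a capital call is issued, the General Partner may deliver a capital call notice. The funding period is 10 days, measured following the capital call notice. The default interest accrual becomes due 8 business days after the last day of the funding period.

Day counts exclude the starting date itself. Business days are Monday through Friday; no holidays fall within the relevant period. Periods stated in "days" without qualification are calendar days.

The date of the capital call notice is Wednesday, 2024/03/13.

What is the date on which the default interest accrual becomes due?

2024/04/03

The last day of the funding period: 2024/03/13 + 10 days = 2024/03/23.
The date on which the default interest accrual becomes due: 8 business days after Saturday, 2024/03/23, skipping weekends — Mar 25, Mar 26, Mar 27, Mar 28, Mar 29, Apr 1, Apr 2, Apr 3 — lands on Wednesday, 2024/04/03.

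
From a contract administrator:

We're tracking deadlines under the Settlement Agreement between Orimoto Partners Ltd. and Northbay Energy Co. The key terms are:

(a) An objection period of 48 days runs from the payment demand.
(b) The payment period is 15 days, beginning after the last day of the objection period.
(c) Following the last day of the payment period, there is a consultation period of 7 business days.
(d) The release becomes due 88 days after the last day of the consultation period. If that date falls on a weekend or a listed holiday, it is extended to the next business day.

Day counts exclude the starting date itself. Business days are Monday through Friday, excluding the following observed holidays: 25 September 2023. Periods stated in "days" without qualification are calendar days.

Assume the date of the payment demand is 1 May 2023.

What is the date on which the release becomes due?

9 October 2023

The last day of the objection period: 1 May 2023 + 48 days = 18 June 2023.
The last day of the payment period: 15 calendar days after 18 June 2023 is 3 July 2023.
From Monday, 3 July 2023, 7 business days (Jul 4, Jul 5, Jul 6, Jul 7, Jul 10, Jul 11, Jul 12, skipping weekends) brings us to Wednesday, 12 July 2023, which is the last day of the consultation period.
Adding 88 calendar days to 12 July 2023 gives 8 October 2023, which is the date on which the release becomes due. That falls on a Sunday, so it rolls to the next business day, Monday, 9 October 2023.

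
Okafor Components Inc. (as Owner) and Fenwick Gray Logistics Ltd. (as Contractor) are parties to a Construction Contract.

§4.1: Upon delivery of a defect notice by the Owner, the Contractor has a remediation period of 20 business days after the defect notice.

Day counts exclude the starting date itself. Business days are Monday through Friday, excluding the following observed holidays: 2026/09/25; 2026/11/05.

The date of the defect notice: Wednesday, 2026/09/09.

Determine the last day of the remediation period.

The last day of the remediation period: 20 business days after Wednesday, 2026/09/09, skipping weekends and the listed holiday on Sep 25 — Sep 10, Sep 11, Sep 14, Sep 15, …, Oct 6, Oct 7, Oct 8 — lands on Thursday, 2026/10/08.

2026/10/08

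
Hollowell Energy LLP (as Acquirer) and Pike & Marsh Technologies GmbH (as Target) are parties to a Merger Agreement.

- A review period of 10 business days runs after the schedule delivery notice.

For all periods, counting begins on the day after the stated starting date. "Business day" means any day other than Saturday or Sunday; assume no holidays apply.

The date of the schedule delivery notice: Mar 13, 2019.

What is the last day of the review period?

The last day of the review period: 10 business days after Wednesday, Mar 13, 2019, skipping weekends — Mar 14, Mar 15, Mar 18, Mar 19, Mar 20, Mar 21, Mar 22, Mar 25, Mar 26, Mar 27 — lands on Wednesday, Mar 27, 2019.

Mar 27, 2019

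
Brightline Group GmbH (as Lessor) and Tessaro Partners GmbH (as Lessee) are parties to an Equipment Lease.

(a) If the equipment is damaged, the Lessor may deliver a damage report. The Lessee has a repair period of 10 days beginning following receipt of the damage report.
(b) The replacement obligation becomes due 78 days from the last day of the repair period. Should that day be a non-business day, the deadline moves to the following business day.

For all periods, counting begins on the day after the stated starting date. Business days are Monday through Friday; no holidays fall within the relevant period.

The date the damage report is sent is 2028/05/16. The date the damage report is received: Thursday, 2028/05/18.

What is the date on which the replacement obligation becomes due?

2028/08/14

The last day of the repair period: 2028/05/18 + 10 days = 2028/05/28.
The date on which the replacement obligation becomes due: 78 calendar days after 2028/05/28 is 2028/08/14. 2028/08/14 is a Monday, so no roll-forward applies.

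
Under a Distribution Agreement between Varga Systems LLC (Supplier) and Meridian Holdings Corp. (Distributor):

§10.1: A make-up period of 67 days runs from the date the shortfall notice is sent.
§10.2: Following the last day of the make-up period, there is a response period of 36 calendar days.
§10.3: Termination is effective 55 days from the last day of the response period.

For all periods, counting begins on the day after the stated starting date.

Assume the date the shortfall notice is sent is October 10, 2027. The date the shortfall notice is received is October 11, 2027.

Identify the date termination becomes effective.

March 16, 2028

The last day of the make-up period: 67 calendar days after October 10, 2027 is December 16, 2027.
The last day of the response period: December 16, 2027 + 36 days = January 21, 2028.
Adding 55 calendar days to January 21, 2028 gives March 16, 2028, which is the date termination becomes effective.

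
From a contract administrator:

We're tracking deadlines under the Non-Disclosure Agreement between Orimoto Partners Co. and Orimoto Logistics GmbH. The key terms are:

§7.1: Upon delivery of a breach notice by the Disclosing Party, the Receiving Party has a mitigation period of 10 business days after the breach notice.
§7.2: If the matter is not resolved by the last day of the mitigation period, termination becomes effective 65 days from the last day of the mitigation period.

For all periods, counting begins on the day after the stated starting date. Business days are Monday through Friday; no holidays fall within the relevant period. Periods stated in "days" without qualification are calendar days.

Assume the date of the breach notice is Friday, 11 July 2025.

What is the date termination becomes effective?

From Friday, 11 July 2025, 10 business days (Jul 14, Jul 15, Jul 16, Jul 17, Jul 18, Jul 21, Jul 22, Jul 23, Jul 24, Jul 25, skipping weekends) brings us to Friday, 25 July 2025, which is the last day of the mitigation period.
The date termination becomes effective: 65 calendar days after 25 July 2025 is 28 September 2025.

28 September 2025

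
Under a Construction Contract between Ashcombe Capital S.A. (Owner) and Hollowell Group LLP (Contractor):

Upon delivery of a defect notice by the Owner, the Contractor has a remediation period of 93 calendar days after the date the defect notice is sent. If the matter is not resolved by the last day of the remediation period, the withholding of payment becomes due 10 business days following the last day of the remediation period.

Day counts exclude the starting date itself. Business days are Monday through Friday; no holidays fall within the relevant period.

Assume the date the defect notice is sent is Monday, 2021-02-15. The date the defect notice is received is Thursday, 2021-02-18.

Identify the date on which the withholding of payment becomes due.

2021-06-02

Adding 93 calendar days to 2021-02-15 gives 2021-05-19, which is the last day of the remediation period.
The date on which the withholding of payment becomes due: 10 business days after Wednesday, 2021-05-19, skipping weekends — May 20, May 21, May 24, May 25, May 26, May 27, May 28, May 31, Jun 1, Jun 2 — lands on Wednesday, 2021-06-02.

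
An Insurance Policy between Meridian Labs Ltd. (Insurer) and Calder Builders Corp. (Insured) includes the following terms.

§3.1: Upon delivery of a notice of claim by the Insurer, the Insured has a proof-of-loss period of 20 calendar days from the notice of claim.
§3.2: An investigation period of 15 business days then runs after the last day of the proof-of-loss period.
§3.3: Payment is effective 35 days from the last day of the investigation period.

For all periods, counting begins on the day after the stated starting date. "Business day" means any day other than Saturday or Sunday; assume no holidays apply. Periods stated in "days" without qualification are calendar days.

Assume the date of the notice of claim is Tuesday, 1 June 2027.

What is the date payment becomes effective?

16 August 2027

Adding 20 calendar days to 1 June 2027 gives 21 June 2027, which is the last day of the proof-of-loss period.
The last day of the investigation period: counting 15 business days from Monday, 21 June 2027 (Jun 22, Jun 23, Jun 24, Jun 25, …, Jul 8, Jul 9, Jul 12, skipping weekends) reaches Monday, 12 July 2027.
Adding 35 calendar days to 12 July 2027 gives 16 August 2027, which is the date payment becomes effective.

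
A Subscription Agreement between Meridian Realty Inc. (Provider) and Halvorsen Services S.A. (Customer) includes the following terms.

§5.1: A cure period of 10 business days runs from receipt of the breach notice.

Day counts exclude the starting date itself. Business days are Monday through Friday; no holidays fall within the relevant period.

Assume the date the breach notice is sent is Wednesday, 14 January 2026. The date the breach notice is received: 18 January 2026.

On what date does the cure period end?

The last day of the cure period: 10 business days after Sunday, 18 January 2026, skipping weekends — Jan 19, Jan 20, Jan 21, Jan 22, Jan 23, Jan 26, Jan 27, Jan 28, Jan 29, Jan 30 — lands on Friday, 30 January 2026.

30 January 2026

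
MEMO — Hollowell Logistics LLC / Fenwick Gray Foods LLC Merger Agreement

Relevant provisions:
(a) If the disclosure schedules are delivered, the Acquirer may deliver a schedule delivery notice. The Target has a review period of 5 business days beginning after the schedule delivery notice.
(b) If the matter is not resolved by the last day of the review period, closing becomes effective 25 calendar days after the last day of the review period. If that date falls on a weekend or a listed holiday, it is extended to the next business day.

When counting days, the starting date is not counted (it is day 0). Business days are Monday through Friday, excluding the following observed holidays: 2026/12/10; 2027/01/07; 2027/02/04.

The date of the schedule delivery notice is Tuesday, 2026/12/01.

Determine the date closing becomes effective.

2027/01/04

From Tuesday, 2026/12/01, 5 business days (Dec 2, Dec 3, Dec 4, Dec 7, Dec 8, skipping weekends) brings us to Tuesday, 2026/12/08, which is the last day of the review period.
The date closing becomes effective: 25 calendar days after 2026/12/08 is 2027/01/02. That falls on a Saturday, so it rolls to the next business day, Monday, 2027/01/04.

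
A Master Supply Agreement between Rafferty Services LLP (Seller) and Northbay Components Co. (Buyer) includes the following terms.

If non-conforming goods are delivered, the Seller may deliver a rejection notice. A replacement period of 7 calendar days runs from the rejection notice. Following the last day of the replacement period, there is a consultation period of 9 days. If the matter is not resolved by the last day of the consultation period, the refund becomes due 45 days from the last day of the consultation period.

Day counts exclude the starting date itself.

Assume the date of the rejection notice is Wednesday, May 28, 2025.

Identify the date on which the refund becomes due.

Jul 28, 2025

Adding 7 calendar days to May 28, 2025 gives Jun 4, 2025, which is the last day of the replacement period.
Adding 9 calendar days to Jun 4, 2025 gives Jun 13, 2025, which is the last day of the consultation period.
The date on which the refund becomes due: Jun 13, 2025 + 45 days = Jul 28, 2025.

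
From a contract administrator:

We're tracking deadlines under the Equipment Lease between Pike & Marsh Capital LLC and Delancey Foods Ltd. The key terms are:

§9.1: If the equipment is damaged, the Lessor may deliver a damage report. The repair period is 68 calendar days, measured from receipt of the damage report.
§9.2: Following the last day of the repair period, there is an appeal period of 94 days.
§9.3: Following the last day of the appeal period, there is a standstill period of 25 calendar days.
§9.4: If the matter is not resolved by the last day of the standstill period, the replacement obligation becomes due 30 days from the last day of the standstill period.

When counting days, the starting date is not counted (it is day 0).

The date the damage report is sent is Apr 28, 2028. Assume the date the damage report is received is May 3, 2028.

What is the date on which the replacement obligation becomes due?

The last day of the repair period: 68 calendar days after May 3, 2028 is Jul 10, 2028.
The last day of the appeal period: Jul 10, 2028 + 94 days = Oct 12, 2028.
The last day of the standstill period: 25 calendar days after Oct 12, 2028 is Nov 6, 2028.
The date on which the replacement obligation becomes due: 30 calendar days after Nov 6, 2028 is Dec 6, 2028.

Dec 6, 2028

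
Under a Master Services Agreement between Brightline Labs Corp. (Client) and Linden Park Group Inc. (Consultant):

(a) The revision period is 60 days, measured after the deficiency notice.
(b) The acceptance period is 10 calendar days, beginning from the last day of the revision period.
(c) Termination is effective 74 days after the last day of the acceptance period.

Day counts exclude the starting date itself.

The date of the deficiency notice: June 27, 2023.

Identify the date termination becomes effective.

The last day of the revision period: June 27, 2023 + 60 days = August 26, 2023.
The last day of the acceptance period: August 26, 2023 + 10 days = September 5, 2023.
The date termination becomes effective: 74 calendar days after September 5, 2023 is November 18, 2023.

November 18, 2023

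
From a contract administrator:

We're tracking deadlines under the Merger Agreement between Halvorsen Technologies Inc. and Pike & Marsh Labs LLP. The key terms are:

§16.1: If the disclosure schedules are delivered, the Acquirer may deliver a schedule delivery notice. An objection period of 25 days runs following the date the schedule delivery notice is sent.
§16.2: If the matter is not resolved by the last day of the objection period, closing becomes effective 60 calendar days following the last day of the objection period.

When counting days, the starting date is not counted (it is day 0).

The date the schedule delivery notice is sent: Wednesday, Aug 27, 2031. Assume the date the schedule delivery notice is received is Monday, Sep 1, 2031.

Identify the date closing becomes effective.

Nov 20, 2031

The last day of the objection period: 25 calendar days after Aug 27, 2031 is Sep 21, 2031.
Adding 60 calendar days to Sep 21, 2031 gives Nov 20, 2031, which is the date closing becomes effective.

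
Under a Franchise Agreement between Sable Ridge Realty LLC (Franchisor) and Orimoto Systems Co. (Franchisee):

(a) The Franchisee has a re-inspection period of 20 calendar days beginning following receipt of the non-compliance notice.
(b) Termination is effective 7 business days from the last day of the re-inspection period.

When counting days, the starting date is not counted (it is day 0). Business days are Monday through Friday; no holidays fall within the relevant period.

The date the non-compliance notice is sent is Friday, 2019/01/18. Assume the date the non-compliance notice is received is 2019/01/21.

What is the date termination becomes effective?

The last day of the re-inspection period: 20 calendar days after 2019/01/21 is 2019/02/10.
The date termination becomes effective: counting 7 business days from Sunday, 2019/02/10 (Feb 11, Feb 12, Feb 13, Feb 14, Feb 15, Feb 18, Feb 19, skipping weekends) reaches Tuesday, 2019/02/19.

2019/02/19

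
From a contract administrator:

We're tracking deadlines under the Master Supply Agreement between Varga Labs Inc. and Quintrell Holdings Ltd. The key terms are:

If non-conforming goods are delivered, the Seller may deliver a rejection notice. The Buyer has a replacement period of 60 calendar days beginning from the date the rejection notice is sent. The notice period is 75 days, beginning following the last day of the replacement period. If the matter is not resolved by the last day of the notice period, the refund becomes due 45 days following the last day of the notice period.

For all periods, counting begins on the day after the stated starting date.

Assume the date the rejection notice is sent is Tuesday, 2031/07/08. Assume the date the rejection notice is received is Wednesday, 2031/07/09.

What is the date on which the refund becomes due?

2032/01/04

The last day of the replacement period: 2031/07/08 + 60 days = 2031/09/06.
The last day of the notice period: 75 calendar days after 2031/09/06 is 2031/11/20.
The date on which the refund becomes due: 2031/11/20 + 45 days = 2032/01/04.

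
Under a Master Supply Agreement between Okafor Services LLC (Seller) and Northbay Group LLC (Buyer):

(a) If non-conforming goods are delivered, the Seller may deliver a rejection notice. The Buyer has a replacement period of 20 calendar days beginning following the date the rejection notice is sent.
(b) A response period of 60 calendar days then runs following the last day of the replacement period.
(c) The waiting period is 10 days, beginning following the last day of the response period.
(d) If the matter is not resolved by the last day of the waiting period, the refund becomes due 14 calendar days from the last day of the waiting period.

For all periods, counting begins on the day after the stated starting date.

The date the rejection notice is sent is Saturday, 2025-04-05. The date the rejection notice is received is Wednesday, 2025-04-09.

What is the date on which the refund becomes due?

Adding 20 calendar days to 2025-04-05 gives 2025-04-25, which is the last day of the replacement period.
The last day of the response period: 60 calendar days after 2025-04-25 is 2025-06-24.
The last day of the waiting period: 10 calendar days after 2025-06-24 is 2025-07-04.
The date on which the refund becomes due: 14 calendar days after 2025-07-04 is 2025-07-18.

2025-07-18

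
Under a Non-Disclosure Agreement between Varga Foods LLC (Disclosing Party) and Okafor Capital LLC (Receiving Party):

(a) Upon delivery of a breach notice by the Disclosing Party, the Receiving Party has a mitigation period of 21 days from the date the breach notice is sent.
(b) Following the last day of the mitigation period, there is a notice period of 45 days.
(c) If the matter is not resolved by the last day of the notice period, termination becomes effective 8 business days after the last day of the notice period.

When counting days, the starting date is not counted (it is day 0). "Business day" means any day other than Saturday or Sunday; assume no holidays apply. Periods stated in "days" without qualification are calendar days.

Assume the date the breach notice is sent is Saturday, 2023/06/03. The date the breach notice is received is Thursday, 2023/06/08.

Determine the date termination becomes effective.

The last day of the mitigation period: 2023/06/03 + 21 days = 2023/06/24.
The last day of the notice period: 45 calendar days after 2023/06/24 is 2023/08/08.
The date termination becomes effective: 8 business days after Tuesday, 2023/08/08, skipping weekends — Aug 9, Aug 10, Aug 11, Aug 14, Aug 15, Aug 16, Aug 17, Aug 18 — lands on Friday, 2023/08/18.

2023/08/18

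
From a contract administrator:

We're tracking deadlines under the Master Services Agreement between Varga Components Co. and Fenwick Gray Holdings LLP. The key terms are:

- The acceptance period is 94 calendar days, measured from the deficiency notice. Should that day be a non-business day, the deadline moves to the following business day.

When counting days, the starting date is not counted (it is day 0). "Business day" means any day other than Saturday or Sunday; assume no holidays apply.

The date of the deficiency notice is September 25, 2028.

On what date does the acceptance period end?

December 28, 2028

Adding 94 calendar days to September 25, 2028 gives December 28, 2028, which is the last day of the acceptance period. December 28, 2028 is a Thursday, so no roll-forward applies.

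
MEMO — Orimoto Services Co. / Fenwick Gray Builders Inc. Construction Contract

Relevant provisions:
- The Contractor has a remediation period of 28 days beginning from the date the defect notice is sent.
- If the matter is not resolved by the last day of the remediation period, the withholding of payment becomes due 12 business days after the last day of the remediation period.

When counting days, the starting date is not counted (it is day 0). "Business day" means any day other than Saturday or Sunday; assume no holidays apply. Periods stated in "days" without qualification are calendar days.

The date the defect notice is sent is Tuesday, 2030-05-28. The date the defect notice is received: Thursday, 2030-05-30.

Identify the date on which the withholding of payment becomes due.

2030-07-11

Adding 28 calendar days to 2030-05-28 gives 2030-06-25, which is the last day of the remediation period.
The date on which the withholding of payment becomes due: 12 business days after Tuesday, 2030-06-25, skipping weekends — Jun 26, Jun 27, Jun 28, Jul 1, …, Jul 9, Jul 10, Jul 11 — lands on Thursday, 2030-07-11.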